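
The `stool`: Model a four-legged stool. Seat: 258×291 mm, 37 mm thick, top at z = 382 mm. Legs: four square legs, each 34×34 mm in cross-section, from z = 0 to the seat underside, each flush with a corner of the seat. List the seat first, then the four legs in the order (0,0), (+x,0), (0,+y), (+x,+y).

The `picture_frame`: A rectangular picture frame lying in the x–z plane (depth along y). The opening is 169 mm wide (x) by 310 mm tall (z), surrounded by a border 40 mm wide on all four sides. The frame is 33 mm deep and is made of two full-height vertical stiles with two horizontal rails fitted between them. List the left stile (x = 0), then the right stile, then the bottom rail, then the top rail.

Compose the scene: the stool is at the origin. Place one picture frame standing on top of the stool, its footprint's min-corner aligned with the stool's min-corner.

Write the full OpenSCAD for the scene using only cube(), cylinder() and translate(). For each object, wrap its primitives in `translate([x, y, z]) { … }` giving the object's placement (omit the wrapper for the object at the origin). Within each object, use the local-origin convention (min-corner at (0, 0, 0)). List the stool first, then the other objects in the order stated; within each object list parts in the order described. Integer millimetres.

translate([0, 0, 345]) cube([258, 291, 37]);
cube([34, 34, 345]);
translate([224, 0, 0]) cube([34, 34, 345]);
translate([0, 257, 0]) cube([34, 34, 345]);
translate([224, 257, 0]) cube([34, 34, 345]);
translate([0, 0, 382]) {
  cube([40, 33, 390]);
  translate([209, 0, 0]) cube([40, 33, 390]);
  translate([40, 0, 0]) cube([169, 33, 40]);
  translate([40, 0, 350]) cube([169, 33, 40]);
}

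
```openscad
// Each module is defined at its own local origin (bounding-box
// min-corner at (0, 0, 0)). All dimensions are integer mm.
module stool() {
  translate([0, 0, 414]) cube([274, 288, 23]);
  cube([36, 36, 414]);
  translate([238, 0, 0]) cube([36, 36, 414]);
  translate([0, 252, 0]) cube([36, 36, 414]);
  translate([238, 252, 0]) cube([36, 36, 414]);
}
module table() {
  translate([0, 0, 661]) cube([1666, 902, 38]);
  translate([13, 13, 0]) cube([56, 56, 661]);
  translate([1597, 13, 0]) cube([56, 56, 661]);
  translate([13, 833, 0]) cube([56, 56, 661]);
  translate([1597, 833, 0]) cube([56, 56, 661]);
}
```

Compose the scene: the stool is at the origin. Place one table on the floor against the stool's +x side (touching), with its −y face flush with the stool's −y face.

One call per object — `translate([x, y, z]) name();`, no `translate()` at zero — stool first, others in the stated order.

stool();
translate([274, 0, 0]) table();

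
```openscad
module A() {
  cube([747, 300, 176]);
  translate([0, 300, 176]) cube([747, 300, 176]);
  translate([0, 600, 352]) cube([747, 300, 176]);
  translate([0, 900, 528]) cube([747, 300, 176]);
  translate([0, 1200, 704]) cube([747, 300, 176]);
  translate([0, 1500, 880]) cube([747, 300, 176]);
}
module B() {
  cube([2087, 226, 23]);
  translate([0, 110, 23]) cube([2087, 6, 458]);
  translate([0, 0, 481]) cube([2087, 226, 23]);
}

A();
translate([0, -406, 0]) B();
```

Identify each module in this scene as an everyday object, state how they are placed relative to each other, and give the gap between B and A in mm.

A is a staircase. B is an I-beam. The I-beam is on the floor beside the staircase on its −y side. The gap between the I-beam and the staircase is 180 mm.

The I-beam's nearest face is 180 mm from the staircase's −y face.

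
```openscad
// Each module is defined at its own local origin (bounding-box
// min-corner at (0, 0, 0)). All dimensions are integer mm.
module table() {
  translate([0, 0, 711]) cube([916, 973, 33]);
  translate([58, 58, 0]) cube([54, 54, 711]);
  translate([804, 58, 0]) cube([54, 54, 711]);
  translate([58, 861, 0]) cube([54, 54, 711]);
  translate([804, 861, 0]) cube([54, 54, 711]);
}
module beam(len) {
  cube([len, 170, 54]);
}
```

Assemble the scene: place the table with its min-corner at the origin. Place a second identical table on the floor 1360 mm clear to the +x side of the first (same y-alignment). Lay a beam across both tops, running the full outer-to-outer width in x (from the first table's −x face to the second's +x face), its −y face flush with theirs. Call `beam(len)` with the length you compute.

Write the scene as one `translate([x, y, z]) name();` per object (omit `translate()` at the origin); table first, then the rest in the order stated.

table();
translate([2276, 0, 0]) table();
translate([0, 0, 744]) beam(3192);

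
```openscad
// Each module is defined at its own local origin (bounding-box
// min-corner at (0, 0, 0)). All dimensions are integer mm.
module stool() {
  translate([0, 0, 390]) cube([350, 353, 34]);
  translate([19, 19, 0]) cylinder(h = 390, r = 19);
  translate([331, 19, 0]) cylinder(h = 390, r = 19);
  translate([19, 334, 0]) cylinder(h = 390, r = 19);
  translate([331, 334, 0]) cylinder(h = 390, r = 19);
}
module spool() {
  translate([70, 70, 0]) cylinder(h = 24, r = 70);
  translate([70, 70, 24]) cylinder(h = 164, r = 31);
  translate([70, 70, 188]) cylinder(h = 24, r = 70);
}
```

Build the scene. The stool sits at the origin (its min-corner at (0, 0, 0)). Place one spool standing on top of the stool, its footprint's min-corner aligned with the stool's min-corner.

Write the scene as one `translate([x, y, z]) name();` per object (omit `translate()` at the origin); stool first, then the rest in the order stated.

stool();
translate([0, 0, 424]) spool();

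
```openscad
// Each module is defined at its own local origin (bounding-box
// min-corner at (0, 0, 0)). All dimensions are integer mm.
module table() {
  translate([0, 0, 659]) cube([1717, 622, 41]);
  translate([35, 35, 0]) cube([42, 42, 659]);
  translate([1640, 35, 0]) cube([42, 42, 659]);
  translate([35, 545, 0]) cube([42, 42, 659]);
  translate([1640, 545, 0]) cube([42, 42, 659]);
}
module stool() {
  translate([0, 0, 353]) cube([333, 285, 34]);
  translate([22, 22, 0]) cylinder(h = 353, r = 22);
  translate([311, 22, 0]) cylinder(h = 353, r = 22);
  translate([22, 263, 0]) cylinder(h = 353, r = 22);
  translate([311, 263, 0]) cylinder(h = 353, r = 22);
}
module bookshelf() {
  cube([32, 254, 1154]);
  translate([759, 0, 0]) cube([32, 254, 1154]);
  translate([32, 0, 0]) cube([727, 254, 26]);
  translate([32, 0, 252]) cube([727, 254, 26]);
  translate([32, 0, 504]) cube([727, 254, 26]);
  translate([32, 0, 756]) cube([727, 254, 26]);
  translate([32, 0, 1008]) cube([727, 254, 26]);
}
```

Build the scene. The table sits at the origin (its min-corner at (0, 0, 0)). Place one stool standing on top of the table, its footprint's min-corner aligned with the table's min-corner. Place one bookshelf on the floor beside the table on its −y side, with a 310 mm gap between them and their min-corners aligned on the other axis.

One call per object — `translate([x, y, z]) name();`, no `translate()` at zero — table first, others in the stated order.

table();
translate([0, 0, 700]) stool();
translate([0, -564, 0]) bookshelf();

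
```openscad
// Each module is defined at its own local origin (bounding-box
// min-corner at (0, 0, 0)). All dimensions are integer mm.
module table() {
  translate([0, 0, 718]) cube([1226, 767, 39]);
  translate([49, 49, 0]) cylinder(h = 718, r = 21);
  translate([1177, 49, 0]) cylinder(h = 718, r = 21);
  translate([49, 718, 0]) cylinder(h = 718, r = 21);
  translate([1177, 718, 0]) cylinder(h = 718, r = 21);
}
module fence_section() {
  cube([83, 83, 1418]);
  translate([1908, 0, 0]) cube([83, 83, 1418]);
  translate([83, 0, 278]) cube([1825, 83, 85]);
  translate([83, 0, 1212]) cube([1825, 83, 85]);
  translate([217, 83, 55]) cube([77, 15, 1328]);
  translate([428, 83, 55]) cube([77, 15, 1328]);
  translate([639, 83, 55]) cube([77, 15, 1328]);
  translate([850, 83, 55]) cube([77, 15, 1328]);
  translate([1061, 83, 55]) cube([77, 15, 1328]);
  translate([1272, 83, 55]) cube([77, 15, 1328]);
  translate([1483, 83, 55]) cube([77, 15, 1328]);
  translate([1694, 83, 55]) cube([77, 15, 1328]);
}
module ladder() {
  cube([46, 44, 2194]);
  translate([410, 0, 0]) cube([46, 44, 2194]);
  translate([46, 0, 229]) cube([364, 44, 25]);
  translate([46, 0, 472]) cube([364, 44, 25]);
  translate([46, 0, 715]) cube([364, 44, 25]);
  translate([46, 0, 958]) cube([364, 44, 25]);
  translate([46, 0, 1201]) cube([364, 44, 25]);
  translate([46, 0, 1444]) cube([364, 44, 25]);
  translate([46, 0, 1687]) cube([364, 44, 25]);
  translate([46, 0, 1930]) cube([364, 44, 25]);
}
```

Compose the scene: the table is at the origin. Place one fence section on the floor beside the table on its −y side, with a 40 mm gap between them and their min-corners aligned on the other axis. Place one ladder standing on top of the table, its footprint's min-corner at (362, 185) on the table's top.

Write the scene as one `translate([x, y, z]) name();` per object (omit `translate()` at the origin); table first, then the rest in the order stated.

table();
translate([0, -138, 0]) fence_section();
translate([362, 185, 757]) ladder();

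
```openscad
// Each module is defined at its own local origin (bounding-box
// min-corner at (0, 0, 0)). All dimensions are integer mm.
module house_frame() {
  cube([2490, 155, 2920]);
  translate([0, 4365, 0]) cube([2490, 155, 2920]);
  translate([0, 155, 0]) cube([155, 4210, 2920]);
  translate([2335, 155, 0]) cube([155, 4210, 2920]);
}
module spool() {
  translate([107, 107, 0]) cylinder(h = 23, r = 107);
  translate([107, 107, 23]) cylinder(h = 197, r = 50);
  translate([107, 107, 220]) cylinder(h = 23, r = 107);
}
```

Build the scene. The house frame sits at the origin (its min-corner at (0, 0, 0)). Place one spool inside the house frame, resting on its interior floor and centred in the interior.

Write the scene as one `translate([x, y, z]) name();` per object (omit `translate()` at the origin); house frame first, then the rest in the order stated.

house_frame();
translate([1138, 2153, 0]) spool();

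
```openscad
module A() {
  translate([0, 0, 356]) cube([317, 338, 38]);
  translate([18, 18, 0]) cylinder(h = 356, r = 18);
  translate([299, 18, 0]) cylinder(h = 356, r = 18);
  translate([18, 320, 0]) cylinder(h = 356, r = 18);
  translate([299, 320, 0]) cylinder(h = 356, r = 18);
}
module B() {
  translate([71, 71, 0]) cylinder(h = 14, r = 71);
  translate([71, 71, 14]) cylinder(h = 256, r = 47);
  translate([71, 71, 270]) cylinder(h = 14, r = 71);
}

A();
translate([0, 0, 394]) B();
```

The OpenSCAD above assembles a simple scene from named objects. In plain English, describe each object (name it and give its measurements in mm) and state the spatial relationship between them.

A is a simple wooden stool: a rectangular seat 317 mm (x) by 338 mm (y), 38 mm thick, top face at z = 394 mm, on four round legs, each 36 mm in diameter. The legs rest on z = 0, each leg's axis is inset half a diameter from the nearest pair of seat edges (so the leg's bounding box is flush with the corner).

B is a spool: two coaxial disc flanges of radius 71 mm and thickness 14 mm, joined by a core cylinder of radius 47 mm and height 256 mm. The lower flange rests on z = 0 and the three cylinders share a vertical axis.

The spool is on top of the stool.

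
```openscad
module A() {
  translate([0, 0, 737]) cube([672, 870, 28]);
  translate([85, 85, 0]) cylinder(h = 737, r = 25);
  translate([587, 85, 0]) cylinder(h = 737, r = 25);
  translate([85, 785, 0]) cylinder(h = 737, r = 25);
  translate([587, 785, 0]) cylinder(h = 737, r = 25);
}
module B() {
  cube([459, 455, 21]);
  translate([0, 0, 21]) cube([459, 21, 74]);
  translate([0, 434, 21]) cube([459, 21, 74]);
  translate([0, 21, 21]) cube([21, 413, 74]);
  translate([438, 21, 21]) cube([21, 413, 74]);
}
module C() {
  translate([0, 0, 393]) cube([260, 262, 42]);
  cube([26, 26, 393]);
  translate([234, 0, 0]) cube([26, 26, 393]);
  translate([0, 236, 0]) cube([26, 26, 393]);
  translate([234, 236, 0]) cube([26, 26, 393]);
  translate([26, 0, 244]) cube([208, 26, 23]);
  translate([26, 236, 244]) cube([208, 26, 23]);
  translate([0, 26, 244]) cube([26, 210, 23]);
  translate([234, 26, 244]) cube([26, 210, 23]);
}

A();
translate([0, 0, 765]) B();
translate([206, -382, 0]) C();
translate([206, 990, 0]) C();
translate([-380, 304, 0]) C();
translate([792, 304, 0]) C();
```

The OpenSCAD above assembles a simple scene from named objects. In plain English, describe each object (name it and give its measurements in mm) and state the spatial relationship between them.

A is a table: top 672 mm (x) × 870 mm (y), 28 mm thick, upper face at z = 765 mm, on four round legs of 50 mm diameter, each leg's bounding box inset 60 mm from the nearest pair of top edges, running from z = 0 to the bottom of the top.

B is an open-topped rectangular box: outside dimensions 459×455×95 mm, with a uniform wall and base thickness of 21 mm. The base is a full 459×455 slab on the floor; four walls sit on top of the base. The front and back walls (the −y and +y sides) span the full width; the two side walls fit between them.

C is a four-legged stool. The seat is 260×262 mm, 42 mm thick, top at z = 435 mm. It stands on four square legs, each 26×26 mm in cross-section, from z = 0 to the seat underside, each flush with a corner of the seat. Four stretchers, 26 mm wide and 23 mm tall, connect adjacent legs with their undersides at z = 244 mm, each running between the inner faces of the legs it joins and aligned with the legs' outer faces on the other axis.

The open box is on top of the table. Four stools sit around the table at the −y, +y, −x, +x sides.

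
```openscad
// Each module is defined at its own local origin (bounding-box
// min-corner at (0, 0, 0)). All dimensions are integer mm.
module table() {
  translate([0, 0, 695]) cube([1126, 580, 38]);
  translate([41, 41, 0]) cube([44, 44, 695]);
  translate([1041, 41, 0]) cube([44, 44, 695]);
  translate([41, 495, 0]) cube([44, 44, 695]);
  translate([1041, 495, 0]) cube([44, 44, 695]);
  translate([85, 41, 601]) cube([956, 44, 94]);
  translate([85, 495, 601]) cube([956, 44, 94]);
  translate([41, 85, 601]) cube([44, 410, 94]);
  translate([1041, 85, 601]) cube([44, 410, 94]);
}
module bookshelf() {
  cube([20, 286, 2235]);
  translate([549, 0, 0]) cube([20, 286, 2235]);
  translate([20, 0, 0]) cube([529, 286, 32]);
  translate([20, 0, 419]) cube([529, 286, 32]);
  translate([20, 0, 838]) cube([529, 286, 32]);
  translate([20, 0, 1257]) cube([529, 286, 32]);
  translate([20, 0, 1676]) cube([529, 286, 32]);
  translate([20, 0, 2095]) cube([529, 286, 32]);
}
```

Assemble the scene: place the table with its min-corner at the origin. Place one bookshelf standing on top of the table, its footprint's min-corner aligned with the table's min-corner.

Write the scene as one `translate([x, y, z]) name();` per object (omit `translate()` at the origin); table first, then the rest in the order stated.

table();
translate([0, 0, 733]) bookshelf();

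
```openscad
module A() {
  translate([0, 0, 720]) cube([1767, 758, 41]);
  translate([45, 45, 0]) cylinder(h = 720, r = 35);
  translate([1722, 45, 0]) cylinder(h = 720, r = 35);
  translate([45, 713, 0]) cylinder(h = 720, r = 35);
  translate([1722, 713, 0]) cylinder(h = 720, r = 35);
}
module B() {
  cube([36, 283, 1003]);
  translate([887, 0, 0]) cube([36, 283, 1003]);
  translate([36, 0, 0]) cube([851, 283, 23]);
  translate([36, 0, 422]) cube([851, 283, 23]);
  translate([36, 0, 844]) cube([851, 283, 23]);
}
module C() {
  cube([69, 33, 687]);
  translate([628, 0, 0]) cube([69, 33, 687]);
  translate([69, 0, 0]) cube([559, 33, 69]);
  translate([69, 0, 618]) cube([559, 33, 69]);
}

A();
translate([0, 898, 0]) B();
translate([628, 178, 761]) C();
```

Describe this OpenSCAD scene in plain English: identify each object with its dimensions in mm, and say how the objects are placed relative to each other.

A is a table with a 1767×758 mm rectangular top, 41 mm thick, top surface at z = 761 mm, supported by four round legs of 70 mm diameter, each leg's bounding box inset 10 mm from the nearest pair of top edges, running from the floor.

B is a bookshelf 923 mm wide overall, 283 mm deep and 1003 mm tall. The two sides are 36 mm thick vertical panels. 3 horizontal shelves of 23 mm thickness span between the inner faces of the sides; the lowest shelf sits on the floor and shelves are stacked with a clear vertical gap of 399 mm between each pair.

C is a rectangular picture frame lying in the x–z plane (depth along y). The opening is 559 mm wide (x) by 549 mm tall (z), surrounded by a border 69 mm wide on all four sides. The frame is 33 mm deep and is made of two full-height vertical stiles with two horizontal rails fitted between them.

The bookshelf is on the floor beside the table on its +y side. The picture frame is on top of the table.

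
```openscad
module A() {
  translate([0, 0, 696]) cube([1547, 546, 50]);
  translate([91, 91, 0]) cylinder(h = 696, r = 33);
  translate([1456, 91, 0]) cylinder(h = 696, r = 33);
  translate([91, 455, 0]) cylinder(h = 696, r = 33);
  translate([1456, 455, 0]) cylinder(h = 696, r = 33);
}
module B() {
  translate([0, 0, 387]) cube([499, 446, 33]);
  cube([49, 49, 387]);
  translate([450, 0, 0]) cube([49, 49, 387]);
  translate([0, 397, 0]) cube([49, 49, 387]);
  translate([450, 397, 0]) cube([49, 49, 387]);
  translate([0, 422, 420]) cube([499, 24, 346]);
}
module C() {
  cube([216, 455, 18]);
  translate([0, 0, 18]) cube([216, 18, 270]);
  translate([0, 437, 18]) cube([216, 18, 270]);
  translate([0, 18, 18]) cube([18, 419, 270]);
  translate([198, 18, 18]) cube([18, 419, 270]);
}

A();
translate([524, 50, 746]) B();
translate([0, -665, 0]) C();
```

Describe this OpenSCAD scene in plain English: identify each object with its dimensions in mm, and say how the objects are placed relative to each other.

A is a table with a 1547×546 mm rectangular top, 50 mm thick, top surface at z = 746 mm, supported by four round legs of 66 mm diameter, each leg's bounding box inset 58 mm from the nearest pair of top edges, running from the floor.

B is a chair: 499×446 mm seat, 33 mm thick, top at z = 420 mm, on four 49 mm square corner legs flush with the seat edges. A 24 mm thick backrest slab spans the full seat width, extending 346 mm above the seat top, its back face flush with the seat's +y edge.

C is an open-topped rectangular box: outside dimensions 216×455×288 mm, with a uniform wall and base thickness of 18 mm. The base is a full 216×455 slab on the floor; four walls sit on top of the base. The front and back walls (the −y and +y sides) span the full width; the two side walls fit between them.

The chair is on top of the table, centred. The open box is on the floor beside the table on its −y side.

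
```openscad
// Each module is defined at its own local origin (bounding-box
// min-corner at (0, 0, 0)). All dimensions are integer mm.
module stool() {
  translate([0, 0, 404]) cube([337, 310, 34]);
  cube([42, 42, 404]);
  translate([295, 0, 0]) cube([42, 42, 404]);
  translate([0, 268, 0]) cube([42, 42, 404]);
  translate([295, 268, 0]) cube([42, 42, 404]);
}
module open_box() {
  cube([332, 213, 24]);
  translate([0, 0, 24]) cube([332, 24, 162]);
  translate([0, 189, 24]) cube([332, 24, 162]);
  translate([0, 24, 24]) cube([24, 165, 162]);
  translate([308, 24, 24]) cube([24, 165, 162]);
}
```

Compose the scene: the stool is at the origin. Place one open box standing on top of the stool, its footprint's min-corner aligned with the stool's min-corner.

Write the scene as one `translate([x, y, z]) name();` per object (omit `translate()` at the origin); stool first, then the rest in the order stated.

stool();
translate([0, 0, 438]) open_box();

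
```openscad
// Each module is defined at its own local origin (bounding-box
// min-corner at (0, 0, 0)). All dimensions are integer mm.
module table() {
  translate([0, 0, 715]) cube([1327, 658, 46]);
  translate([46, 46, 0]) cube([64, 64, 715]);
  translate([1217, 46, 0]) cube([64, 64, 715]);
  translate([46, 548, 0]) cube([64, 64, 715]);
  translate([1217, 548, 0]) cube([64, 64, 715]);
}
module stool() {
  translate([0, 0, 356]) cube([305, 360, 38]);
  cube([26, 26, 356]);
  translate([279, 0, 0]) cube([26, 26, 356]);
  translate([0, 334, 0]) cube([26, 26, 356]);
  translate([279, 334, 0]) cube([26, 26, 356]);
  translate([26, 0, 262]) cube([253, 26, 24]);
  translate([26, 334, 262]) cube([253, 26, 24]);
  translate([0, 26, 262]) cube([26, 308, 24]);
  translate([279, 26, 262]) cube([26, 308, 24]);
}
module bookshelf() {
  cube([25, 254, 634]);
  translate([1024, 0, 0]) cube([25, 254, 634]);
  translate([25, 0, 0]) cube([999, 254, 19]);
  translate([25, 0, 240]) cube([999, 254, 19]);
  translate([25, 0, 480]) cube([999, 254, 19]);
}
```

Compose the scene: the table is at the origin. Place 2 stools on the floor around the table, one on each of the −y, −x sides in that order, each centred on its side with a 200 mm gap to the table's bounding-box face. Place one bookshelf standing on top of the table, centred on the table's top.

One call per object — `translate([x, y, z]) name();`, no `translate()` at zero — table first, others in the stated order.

table();
translate([511, -560, 0]) stool();
translate([-505, 149, 0]) stool();
translate([139, 202, 761]) bookshelf();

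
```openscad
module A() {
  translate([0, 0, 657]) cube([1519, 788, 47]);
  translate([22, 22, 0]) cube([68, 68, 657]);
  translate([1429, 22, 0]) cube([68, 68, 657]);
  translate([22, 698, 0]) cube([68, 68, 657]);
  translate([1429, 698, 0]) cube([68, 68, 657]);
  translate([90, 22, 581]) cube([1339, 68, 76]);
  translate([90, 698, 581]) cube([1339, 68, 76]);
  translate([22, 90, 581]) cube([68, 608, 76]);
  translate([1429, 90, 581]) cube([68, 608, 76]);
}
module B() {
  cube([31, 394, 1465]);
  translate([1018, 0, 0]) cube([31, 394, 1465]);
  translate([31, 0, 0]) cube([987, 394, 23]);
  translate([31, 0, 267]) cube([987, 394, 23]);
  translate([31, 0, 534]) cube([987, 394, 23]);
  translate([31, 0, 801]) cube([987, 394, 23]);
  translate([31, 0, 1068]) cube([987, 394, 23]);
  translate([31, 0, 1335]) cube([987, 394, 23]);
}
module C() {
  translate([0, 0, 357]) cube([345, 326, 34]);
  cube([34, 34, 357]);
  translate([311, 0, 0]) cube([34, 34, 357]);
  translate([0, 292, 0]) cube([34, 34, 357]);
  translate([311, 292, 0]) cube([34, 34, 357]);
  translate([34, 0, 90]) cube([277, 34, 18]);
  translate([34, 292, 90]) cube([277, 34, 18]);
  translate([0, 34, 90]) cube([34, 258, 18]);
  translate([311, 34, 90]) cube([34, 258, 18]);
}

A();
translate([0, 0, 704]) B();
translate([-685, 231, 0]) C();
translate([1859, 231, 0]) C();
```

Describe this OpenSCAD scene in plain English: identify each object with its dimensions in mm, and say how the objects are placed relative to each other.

A is a table with a 1519×788 mm rectangular top, 47 mm thick, top surface at z = 704 mm, supported by four 68×68 mm square legs, each inset 22 mm from the nearest pair of top edges, running from the floor. Four apron rails, 68 mm thick and 76 mm tall, run between adjacent legs with their top edges flush with the underside of the top and their outer faces flush with the legs' outer faces.

B is a bookshelf 1049 mm wide overall, 394 mm deep and 1465 mm tall. The two sides are 31 mm thick vertical panels. 6 horizontal shelves of 23 mm thickness span between the inner faces of the sides; the lowest shelf sits on the floor and shelves are stacked with a clear vertical gap of 244 mm between each pair.

C is a simple wooden stool: a rectangular seat 345 mm (x) by 326 mm (y), 34 mm thick, top face at z = 391 mm, on four square legs, each 34×34 mm in cross-section. The legs rest on z = 0, each flush with a corner of the seat. Four stretchers, 34 mm wide and 18 mm tall, connect adjacent legs with their undersides at z = 90 mm, each running between the inner faces of the legs it joins and aligned with the legs' outer faces on the other axis.

The bookshelf is on top of the table. Two stools sit around the table at the −x, +x sides.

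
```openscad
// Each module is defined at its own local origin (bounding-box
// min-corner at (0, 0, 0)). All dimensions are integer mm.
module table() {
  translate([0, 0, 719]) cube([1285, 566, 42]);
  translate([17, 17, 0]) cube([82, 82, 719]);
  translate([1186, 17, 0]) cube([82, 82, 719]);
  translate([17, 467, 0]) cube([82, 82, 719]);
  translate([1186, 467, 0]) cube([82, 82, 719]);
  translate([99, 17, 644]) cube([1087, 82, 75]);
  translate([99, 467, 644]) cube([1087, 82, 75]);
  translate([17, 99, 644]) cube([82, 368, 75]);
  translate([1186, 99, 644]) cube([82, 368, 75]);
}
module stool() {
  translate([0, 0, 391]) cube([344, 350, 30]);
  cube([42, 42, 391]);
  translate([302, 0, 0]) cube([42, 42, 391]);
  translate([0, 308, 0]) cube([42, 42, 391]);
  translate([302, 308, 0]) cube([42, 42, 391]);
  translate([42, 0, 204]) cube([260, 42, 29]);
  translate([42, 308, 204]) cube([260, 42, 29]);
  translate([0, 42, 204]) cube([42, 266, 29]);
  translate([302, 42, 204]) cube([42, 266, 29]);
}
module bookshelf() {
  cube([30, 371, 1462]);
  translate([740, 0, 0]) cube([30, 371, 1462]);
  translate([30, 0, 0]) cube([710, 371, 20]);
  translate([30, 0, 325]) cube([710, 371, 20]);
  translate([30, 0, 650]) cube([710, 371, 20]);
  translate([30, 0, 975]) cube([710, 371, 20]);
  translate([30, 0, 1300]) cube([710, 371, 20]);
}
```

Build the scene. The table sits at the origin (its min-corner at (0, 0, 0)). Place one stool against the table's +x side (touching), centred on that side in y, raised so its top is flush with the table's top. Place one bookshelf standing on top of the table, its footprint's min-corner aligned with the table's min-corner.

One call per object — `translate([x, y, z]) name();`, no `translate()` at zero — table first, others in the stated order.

table();
translate([1285, 108, 340]) stool();
translate([0, 0, 761]) bookshelf();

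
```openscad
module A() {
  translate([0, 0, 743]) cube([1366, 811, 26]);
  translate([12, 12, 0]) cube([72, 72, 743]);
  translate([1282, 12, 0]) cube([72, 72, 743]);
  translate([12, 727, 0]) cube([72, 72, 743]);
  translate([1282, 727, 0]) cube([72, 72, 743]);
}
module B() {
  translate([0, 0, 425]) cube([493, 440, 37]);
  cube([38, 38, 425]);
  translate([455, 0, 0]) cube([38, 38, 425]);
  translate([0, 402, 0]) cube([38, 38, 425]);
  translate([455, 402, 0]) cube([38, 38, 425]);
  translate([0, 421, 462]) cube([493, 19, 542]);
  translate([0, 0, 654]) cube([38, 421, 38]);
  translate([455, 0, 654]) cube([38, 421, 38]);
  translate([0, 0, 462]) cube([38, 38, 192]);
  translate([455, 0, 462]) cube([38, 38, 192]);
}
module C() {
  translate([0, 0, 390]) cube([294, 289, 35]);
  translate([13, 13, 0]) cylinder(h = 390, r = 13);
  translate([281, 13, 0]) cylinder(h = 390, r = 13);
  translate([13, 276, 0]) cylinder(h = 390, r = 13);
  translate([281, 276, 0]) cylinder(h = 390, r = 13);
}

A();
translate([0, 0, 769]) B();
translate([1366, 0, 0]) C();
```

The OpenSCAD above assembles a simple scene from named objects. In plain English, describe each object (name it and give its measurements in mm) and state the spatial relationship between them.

A is a table with a 1366×811 mm rectangular top, 26 mm thick, top surface at z = 769 mm, supported by four 72×72 mm square legs, each inset 12 mm from the nearest pair of top edges, running from the floor.

B is a chair. The seat is a 493×440×37 mm slab with its top at z = 462 mm, on four 38×38 mm corner legs (flush with the seat edges, standing on z = 0). A flat backrest 19 mm thick, 542 mm tall, spans the full seat width and rises from the seat top along its +y edge, rear face flush with the rear of the seat. Two armrests of 38×38 mm section run along each side from the seat's front edge to the front of the backrest, top faces 230 mm above the seat top and outer faces flush with the seat's x-edges; a 38×38 mm post under the front of each armrest stands on the seat at the front corner.

C is a four-legged stool. The seat is a 294×289×35 mm slab whose top surface is at z = 425 mm; four round legs, each 26 mm in diameter, run from the floor (z = 0) to the underside of the seat, each leg's axis is inset half a diameter from the nearest pair of seat edges (so the leg's bounding box is flush with the corner).

The chair is on top of the table. The stool is against the table's +x side, with their −y faces flush.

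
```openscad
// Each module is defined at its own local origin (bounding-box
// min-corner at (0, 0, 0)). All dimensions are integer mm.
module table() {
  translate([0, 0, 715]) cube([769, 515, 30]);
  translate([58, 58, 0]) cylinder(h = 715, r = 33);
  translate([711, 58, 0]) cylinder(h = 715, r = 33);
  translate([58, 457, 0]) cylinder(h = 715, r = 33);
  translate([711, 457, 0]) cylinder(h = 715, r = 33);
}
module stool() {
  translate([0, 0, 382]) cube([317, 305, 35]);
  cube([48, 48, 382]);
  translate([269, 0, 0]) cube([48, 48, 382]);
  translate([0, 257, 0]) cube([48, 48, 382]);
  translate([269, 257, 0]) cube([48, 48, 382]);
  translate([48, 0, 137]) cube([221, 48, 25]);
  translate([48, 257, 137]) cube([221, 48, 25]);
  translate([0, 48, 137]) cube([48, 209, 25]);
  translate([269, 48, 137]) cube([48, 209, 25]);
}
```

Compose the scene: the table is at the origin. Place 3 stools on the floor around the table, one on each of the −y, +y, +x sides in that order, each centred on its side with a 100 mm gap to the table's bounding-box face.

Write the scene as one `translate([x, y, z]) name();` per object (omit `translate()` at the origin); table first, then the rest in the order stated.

table();
translate([226, -405, 0]) stool();
translate([226, 615, 0]) stool();
translate([869, 105, 0]) stool();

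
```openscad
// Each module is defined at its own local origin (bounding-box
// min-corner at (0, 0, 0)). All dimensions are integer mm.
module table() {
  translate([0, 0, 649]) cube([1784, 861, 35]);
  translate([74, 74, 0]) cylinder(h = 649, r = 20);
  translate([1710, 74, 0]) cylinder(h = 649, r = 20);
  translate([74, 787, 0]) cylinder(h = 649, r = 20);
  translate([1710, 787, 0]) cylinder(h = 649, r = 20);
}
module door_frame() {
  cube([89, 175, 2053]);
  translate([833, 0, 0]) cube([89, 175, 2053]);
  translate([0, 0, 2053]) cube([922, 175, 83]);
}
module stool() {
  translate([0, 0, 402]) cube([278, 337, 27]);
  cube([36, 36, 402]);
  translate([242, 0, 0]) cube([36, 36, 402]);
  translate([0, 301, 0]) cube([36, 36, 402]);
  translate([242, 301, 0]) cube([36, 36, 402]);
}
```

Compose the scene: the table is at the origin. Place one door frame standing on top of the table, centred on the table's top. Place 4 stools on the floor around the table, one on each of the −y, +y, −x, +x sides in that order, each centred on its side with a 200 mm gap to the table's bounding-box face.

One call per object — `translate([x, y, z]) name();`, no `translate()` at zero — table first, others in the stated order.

table();
translate([431, 343, 684]) door_frame();
translate([753, -537, 0]) stool();
translate([753, 1061, 0]) stool();
translate([-478, 262, 0]) stool();
translate([1984, 262, 0]) stool();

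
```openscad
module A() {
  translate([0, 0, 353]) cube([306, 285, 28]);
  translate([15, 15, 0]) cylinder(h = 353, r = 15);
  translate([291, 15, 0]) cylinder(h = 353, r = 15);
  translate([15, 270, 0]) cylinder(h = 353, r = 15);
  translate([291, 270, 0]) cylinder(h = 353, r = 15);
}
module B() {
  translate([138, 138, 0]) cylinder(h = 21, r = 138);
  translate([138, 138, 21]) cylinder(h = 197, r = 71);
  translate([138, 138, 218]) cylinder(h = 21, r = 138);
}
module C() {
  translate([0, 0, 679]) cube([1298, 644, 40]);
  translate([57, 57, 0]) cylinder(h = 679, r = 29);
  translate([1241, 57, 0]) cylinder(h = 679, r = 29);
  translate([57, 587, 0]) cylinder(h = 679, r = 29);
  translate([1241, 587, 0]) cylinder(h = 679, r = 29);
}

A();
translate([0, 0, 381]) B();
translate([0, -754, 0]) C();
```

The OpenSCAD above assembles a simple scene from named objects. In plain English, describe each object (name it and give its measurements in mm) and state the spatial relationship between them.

A is a four-legged stool. The seat is 306×285 mm, 28 mm thick, top at z = 381 mm. It stands on four round legs, each 30 mm in diameter, from z = 0 to the seat underside, each leg's axis is inset half a diameter from the nearest pair of seat edges (so the leg's bounding box is flush with the corner).

B is a spool: two coaxial disc flanges of radius 138 mm and thickness 21 mm, joined by a core cylinder of radius 71 mm and height 197 mm. The lower flange rests on z = 0 and the three cylinders share a vertical axis.

C is a table: top 1298 mm (x) × 644 mm (y), 40 mm thick, upper face at z = 719 mm, on four round legs of 58 mm diameter, each leg's bounding box inset 28 mm from the nearest pair of top edges, running from z = 0 to the bottom of the top.

The spool is on top of the stool. The table is on the floor beside the stool on its −y side.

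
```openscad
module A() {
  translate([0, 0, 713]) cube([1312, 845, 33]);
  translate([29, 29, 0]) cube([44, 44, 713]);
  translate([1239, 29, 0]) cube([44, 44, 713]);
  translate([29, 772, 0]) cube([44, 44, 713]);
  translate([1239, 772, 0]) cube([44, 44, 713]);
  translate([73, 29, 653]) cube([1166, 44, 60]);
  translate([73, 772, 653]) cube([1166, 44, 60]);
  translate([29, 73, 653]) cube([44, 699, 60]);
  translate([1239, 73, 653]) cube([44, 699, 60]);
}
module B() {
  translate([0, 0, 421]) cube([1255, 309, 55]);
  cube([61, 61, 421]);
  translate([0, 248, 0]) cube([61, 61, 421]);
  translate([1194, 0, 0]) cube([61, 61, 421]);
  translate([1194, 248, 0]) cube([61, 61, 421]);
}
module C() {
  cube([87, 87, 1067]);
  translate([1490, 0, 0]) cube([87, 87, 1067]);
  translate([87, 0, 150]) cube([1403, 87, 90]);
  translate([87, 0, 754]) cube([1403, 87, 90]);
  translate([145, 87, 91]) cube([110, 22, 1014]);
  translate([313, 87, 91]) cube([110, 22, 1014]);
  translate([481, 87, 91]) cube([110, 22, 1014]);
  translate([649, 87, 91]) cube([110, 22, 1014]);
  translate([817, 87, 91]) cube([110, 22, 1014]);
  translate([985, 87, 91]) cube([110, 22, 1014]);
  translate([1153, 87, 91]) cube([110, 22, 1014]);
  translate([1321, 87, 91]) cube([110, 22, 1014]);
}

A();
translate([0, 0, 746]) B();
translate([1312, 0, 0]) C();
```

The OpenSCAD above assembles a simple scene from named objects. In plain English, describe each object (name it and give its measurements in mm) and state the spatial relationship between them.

A is a rectangular dining table. The top is 1312×845×33 mm with its upper surface at z = 746 mm. It stands on four 44×44 mm square legs, each inset 29 mm from the nearest pair of top edges, running from the floor to the underside of the top. Four apron rails, 44 mm thick and 60 mm tall, run between adjacent legs with their top edges flush with the underside of the top and their outer faces flush with the legs' outer faces.

B is a long wooden bench with a 1255 mm (x) × 309 mm (y) seat, 55 mm thick, its top surface 476 mm above the floor. Four 61 mm square legs at the seat corners, flush with the edges, run from z = 0 to the seat underside.

C is a fence section. Two 87×87 mm posts, 1067 mm tall, stand on the floor with a clear span of 1403 mm between their inner faces. Two horizontal rails of 87×90 mm section span the gap between the posts with their undersides at z = 150 mm and z = 754 mm, flush with the posts' −y face. 8 pickets, each 110 mm wide, 22 mm thick and 1014 mm tall, are fixed to the +y face of the rails with their bottoms at z = 91 mm, evenly spaced across the span with equal gaps (rounded down to the nearest mm) at the −x end and between each pair — any rounding remainder accumulates at the +x end.

The bench is on top of the table. The fence section is against the table's +x side, with their −y faces flush.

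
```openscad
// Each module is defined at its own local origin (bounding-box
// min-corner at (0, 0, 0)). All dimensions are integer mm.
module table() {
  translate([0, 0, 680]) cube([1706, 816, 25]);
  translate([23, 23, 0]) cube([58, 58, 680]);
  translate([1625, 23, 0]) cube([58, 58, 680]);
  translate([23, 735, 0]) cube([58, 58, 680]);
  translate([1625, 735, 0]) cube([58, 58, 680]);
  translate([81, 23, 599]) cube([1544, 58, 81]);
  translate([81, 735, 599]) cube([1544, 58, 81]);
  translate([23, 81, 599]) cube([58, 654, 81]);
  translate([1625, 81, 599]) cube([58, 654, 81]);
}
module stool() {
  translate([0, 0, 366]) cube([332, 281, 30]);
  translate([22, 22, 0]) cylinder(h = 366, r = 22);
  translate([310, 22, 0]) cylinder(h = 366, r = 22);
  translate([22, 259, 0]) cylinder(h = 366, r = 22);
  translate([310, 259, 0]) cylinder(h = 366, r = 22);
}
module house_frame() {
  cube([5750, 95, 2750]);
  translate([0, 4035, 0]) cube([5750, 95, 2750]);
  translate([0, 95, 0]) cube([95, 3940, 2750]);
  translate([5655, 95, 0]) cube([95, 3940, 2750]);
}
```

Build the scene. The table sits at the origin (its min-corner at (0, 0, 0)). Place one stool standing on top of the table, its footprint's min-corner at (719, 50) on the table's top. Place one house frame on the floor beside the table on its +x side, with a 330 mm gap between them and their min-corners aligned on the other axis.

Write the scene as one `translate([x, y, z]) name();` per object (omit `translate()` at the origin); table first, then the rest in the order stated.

table();
translate([719, 50, 705]) stool();
translate([2036, 0, 0]) house_frame();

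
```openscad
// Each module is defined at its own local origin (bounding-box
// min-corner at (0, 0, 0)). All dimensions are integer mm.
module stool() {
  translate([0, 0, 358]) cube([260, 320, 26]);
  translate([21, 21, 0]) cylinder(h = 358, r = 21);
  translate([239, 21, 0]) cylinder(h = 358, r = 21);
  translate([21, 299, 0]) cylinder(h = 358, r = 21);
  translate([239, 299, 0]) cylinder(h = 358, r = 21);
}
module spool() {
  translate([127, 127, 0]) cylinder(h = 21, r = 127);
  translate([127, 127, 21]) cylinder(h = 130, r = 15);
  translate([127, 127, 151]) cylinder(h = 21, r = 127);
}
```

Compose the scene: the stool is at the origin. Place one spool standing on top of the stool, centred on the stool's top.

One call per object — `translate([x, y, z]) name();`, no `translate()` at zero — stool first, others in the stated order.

stool();
translate([3, 33, 384]) spool();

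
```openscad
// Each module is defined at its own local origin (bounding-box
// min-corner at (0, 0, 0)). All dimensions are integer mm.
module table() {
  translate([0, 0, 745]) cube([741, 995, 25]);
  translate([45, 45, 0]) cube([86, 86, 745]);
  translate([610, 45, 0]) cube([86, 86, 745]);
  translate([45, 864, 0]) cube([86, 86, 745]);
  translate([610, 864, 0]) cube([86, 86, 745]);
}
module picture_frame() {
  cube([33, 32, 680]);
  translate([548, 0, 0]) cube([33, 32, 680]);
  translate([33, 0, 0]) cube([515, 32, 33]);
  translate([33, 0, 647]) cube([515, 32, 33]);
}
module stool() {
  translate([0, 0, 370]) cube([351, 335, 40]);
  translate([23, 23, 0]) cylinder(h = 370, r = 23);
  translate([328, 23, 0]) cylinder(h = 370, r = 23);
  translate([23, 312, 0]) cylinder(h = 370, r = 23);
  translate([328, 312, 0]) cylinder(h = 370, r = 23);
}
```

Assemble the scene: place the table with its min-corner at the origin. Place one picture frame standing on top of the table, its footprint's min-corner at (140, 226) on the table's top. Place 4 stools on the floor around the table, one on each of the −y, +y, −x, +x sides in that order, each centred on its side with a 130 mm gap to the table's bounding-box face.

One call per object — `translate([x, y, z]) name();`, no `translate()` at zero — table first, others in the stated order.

table();
translate([140, 226, 770]) picture_frame();
translate([195, -465, 0]) stool();
translate([195, 1125, 0]) stool();
translate([-481, 330, 0]) stool();
translate([871, 330, 0]) stool();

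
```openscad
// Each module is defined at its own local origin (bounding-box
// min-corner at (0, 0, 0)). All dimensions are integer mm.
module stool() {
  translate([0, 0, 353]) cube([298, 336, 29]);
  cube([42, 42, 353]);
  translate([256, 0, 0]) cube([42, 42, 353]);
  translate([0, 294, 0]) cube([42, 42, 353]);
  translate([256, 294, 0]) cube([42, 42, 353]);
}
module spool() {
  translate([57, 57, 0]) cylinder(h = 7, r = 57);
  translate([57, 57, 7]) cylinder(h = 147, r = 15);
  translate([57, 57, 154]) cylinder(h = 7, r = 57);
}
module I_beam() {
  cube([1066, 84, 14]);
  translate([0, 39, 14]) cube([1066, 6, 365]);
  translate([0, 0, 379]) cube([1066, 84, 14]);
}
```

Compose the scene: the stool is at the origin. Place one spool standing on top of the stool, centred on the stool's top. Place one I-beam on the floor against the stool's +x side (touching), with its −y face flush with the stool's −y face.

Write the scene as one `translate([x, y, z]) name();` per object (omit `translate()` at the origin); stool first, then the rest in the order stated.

stool();
translate([92, 111, 382]) spool();
translate([298, 0, 0]) I_beam();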